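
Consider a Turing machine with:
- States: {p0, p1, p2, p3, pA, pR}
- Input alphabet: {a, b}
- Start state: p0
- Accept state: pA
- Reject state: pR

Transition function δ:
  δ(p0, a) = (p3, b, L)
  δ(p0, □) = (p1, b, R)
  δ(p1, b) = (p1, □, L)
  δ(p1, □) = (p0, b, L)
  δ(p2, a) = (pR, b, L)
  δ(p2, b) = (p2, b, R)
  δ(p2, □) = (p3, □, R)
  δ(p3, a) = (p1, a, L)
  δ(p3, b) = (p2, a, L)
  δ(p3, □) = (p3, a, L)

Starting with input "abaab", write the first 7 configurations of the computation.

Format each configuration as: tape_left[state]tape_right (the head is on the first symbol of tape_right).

Transitions applied:
Step 1: δ(p0, a) = (p3, b, L)
Step 2: δ(p3, □) = (p3, a, L)
Step 3: δ(p3, □) = (p3, a, L)
Step 4: δ(p3, □) = (p3, a, L)
Step 5: δ(p3, □) = (p3, a, L)
Step 6: δ(p3, □) = (p3, a, L)

The first 7 configurations are:
[p0]abaab ⊢ [p3]□bbaab ⊢ [p3]□abbaab ⊢ [p3]□aabbaab ⊢ [p3]□aaabbaab ⊢ [p3]□aaaabbaab ⊢ [p3]□aaaaabbaab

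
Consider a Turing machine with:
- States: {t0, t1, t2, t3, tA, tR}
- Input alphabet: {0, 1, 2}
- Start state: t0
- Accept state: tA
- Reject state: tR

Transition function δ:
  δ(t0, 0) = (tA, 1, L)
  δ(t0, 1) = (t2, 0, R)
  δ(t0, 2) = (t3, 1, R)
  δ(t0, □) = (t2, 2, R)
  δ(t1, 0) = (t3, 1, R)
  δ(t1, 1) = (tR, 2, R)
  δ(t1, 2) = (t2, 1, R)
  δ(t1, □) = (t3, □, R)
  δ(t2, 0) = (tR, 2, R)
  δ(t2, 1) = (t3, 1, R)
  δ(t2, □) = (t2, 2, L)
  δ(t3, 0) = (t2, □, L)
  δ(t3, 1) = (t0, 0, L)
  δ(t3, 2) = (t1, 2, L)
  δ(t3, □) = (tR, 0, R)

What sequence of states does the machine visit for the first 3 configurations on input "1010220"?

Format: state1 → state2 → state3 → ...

Execution trace:
Initial: [t0]1010220
Step 1: δ(t0, 1) = (t2, 0, R) → 0[t2]010220
Step 2: δ(t2, 0) = (tR, 2, R) → 02[tR]10220

The machine reaches the reject state tR and halts.

State sequence: t0 → t2 → tR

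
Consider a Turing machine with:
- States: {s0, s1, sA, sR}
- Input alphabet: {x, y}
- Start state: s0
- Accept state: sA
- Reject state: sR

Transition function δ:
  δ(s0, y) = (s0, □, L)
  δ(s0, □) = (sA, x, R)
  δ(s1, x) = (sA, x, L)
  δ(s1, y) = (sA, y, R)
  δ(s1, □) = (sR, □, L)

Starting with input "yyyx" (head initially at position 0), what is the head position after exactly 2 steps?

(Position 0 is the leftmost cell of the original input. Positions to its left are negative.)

Execution trace (head position shown):
Step 0: [s0]yyyx  (head at position 0)
Step 1: move left → [s0]□□yyx  (head at position -1)
Step 2: move right → x[sA]□yyx  (head at position 0)

After 2 steps, the head is at position 0.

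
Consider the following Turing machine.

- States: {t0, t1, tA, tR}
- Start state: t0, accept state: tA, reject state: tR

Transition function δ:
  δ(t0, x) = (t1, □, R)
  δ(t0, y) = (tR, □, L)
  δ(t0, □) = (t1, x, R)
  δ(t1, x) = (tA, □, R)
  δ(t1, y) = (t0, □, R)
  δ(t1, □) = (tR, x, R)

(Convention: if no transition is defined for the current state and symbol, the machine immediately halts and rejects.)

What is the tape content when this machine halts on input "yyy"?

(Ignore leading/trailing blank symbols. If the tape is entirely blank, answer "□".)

Execution trace:
Initial: [t0]yyy
Step 1: δ(t0, y) = (tR, □, L) → [tR]□□yy

The machine reaches the reject state tR and halts.

Final tape (ignoring leading/trailing blanks): yy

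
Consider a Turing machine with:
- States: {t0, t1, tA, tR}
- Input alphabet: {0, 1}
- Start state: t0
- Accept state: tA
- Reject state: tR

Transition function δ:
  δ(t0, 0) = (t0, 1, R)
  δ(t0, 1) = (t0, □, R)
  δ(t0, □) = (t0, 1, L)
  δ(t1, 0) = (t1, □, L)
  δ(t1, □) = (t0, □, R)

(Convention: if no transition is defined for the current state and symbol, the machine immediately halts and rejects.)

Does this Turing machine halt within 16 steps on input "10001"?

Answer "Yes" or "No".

Execution trace:
Initial: [t0]10001
Step 1: δ(t0, 1) = (t0, □, R) → □[t0]0001
Step 2: δ(t0, 0) = (t0, 1, R) → □1[t0]001
Step 3: δ(t0, 0) = (t0, 1, R) → □11[t0]01
Step 4: δ(t0, 0) = (t0, 1, R) → □111[t0]1
Step 5: δ(t0, 1) = (t0, □, R) → □111□[t0]□
Step 6: δ(t0, □) = (t0, 1, L) → □111[t0]□1
Step 7: δ(t0, □) = (t0, 1, L) → □11[t0]111
Step 8: δ(t0, 1) = (t0, □, R) → □11□[t0]11
Step 9: δ(t0, 1) = (t0, □, R) → □11□□[t0]1
Step 10: δ(t0, 1) = (t0, □, R) → □11□□□[t0]□
Step 11: δ(t0, □) = (t0, 1, L) → □11□□[t0]□1
Step 12: δ(t0, □) = (t0, 1, L) → □11□[t0]□11
Step 13: δ(t0, □) = (t0, 1, L) → □11[t0]□111
Step 14: δ(t0, □) = (t0, 1, L) → □1[t0]11111
Step 15: δ(t0, 1) = (t0, □, R) → □1□[t0]1111
Step 16: δ(t0, 1) = (t0, □, R) → □1□□[t0]111

The machine has not reached a halting state after 16 steps.
The machine did not halt within the 16-step bound.

Answer: No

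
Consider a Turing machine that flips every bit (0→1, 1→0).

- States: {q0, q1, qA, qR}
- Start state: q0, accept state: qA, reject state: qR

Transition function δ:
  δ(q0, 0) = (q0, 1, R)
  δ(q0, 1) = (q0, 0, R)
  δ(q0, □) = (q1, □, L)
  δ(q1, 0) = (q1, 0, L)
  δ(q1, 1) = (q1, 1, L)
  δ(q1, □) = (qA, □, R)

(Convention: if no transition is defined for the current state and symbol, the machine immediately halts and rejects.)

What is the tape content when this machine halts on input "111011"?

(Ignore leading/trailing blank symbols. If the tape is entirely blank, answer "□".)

Execution trace:
Initial: [q0]111011
Step 1: δ(q0, 1) = (q0, 0, R) → 0[q0]11011
Step 2: δ(q0, 1) = (q0, 0, R) → 00[q0]1011
Step 3: δ(q0, 1) = (q0, 0, R) → 000[q0]011
Step 4: δ(q0, 0) = (q0, 1, R) → 0001[q0]11
Step 5: δ(q0, 1) = (q0, 0, R) → 00010[q0]1
Step 6: δ(q0, 1) = (q0, 0, R) → 000100[q0]□
Step 7: δ(q0, □) = (q1, □, L) → 00010[q1]0□
Step 8: δ(q1, 0) = (q1, 0, L) → 0001[q1]00□
Step 9: δ(q1, 0) = (q1, 0, L) → 000[q1]100□
Step 10: δ(q1, 1) = (q1, 1, L) → 00[q1]0100□
Step 11: δ(q1, 0) = (q1, 0, L) → 0[q1]00100□
Step 12: δ(q1, 0) = (q1, 0, L) → [q1]000100□
Step 13: δ(q1, 0) = (q1, 0, L) → [q1]□000100□
Step 14: δ(q1, □) = (qA, □, R) → □[qA]000100□

The machine reaches the accept state qA and halts.

Final tape (ignoring leading/trailing blanks): 000100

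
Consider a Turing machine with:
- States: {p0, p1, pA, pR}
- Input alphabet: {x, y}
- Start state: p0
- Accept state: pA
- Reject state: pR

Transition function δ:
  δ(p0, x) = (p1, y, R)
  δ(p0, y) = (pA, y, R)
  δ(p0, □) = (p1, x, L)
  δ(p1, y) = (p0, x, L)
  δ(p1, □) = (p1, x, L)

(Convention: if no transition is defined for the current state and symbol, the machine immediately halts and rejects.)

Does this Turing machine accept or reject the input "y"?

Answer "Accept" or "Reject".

Execution trace:
Initial: [p0]y
Step 1: δ(p0, y) = (pA, y, R) → y[pA]□

The machine reaches the accept state pA and halts.

Answer: Accept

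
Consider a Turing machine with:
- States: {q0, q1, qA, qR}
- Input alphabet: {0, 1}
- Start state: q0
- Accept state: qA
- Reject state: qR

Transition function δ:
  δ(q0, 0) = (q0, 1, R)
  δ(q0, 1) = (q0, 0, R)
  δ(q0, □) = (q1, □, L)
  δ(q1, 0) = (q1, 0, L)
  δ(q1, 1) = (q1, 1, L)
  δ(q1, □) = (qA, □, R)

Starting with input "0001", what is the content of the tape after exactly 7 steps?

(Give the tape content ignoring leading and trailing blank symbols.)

Execution trace:
Initial: [q0]0001
Step 1: δ(q0, 0) = (q0, 1, R) → 1[q0]001
Step 2: δ(q0, 0) = (q0, 1, R) → 11[q0]01
Step 3: δ(q0, 0) = (q0, 1, R) → 111[q0]1
Step 4: δ(q0, 1) = (q0, 0, R) → 1110[q0]□
Step 5: δ(q0, □) = (q1, □, L) → 111[q1]0□
Step 6: δ(q1, 0) = (q1, 0, L) → 11[q1]10□
Step 7: δ(q1, 1) = (q1, 1, L) → 1[q1]110□

After 7 steps, the tape (ignoring leading/trailing blanks) is: 1110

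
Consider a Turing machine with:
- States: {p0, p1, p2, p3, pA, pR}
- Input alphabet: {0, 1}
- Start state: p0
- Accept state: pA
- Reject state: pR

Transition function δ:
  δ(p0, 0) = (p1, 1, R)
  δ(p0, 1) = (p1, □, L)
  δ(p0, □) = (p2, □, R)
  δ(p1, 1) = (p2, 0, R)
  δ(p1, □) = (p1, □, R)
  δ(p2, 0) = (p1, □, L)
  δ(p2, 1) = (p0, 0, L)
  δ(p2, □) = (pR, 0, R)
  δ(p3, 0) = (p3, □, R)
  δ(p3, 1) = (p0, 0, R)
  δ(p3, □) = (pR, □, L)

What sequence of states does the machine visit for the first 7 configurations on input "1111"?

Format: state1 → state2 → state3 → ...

Execution trace:
Initial: [p0]1111
Step 1: δ(p0, 1) = (p1, □, L) → [p1]□□111
Step 2: δ(p1, □) = (p1, □, R) → □[p1]□111
Step 3: δ(p1, □) = (p1, □, R) → □□[p1]111
Step 4: δ(p1, 1) = (p2, 0, R) → □□0[p2]11
Step 5: δ(p2, 1) = (p0, 0, L) → □□[p0]001
Step 6: δ(p0, 0) = (p1, 1, R) → □□1[p1]01

No transition is defined for δ(p1, 0). By convention the machine halts and rejects.

State sequence: p0 → p1 → p1 → p1 → p2 → p0 → p1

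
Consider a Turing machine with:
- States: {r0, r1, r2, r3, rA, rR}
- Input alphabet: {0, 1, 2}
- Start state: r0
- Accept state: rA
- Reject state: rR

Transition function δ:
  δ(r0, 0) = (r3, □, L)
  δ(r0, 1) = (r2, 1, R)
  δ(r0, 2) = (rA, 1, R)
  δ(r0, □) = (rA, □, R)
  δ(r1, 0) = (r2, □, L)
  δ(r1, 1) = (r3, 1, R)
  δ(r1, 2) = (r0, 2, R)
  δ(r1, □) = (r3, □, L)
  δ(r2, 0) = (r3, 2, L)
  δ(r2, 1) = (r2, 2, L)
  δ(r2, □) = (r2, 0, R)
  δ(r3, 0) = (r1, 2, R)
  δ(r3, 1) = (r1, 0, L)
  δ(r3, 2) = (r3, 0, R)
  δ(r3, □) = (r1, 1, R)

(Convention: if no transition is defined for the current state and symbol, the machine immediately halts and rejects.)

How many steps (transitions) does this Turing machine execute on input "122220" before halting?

Execution trace:
Initial: [r0]122220
Step 1: δ(r0, 1) = (r2, 1, R) → 1[r2]22220

No transition is defined for δ(r2, 2). By convention the machine halts and rejects.

The machine executed 1 step before halting.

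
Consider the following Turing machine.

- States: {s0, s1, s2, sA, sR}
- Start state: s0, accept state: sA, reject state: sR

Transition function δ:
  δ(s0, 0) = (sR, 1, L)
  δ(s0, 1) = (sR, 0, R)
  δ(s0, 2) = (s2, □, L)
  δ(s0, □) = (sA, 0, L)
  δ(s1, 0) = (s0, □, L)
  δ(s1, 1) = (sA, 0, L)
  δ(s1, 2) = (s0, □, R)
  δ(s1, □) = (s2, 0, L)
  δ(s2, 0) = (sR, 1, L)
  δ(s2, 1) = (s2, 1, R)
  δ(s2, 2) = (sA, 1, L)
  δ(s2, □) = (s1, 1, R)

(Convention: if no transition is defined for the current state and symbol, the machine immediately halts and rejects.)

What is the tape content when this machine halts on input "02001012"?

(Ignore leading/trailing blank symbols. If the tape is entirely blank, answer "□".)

Execution trace:
Initial: [s0]02001012
Step 1: δ(s0, 0) = (sR, 1, L) → [sR]□12001012

The machine reaches the reject state sR and halts.

Final tape (ignoring leading/trailing blanks): 12001012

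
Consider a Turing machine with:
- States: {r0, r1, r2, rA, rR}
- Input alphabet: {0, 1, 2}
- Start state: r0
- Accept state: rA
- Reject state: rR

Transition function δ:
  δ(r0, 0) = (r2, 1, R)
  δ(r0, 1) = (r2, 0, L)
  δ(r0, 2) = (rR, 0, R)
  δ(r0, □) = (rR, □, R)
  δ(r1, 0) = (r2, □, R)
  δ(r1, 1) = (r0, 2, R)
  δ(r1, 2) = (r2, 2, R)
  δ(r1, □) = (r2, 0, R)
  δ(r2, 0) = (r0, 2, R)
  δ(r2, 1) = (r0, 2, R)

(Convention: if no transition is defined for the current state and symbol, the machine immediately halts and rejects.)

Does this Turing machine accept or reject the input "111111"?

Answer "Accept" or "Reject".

Execution trace:
Initial: [r0]111111
Step 1: δ(r0, 1) = (r2, 0, L) → [r2]□011111

No transition is defined for δ(r2, □). By convention the machine halts and rejects.

Answer: Reject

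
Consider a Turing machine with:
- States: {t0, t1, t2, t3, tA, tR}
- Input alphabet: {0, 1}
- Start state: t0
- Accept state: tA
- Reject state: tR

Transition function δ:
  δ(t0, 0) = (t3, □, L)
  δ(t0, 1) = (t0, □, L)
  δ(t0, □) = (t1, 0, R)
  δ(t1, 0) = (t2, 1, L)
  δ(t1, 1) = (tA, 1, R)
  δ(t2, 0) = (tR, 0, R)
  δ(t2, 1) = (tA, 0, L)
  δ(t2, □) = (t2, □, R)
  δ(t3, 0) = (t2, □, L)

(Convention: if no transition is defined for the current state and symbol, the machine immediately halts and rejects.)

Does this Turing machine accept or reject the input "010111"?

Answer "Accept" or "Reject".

Execution trace:
Initial: [t0]010111
Step 1: δ(t0, 0) = (t3, □, L) → [t3]□□10111

No transition is defined for δ(t3, □). By convention the machine halts and rejects.

Answer: Reject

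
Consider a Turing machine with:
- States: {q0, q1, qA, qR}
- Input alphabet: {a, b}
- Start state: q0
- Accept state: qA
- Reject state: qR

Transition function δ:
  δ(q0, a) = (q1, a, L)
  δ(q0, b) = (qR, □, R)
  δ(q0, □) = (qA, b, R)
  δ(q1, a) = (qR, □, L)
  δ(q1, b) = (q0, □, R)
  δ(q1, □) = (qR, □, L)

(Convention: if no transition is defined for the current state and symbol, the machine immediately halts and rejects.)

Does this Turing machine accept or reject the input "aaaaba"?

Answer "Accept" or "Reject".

Execution trace:
Initial: [q0]aaaaba
Step 1: δ(q0, a) = (q1, a, L) → [q1]□aaaaba
Step 2: δ(q1, □) = (qR, □, L) → [qR]□□aaaaba

The machine reaches the reject state qR and halts.

Answer: Reject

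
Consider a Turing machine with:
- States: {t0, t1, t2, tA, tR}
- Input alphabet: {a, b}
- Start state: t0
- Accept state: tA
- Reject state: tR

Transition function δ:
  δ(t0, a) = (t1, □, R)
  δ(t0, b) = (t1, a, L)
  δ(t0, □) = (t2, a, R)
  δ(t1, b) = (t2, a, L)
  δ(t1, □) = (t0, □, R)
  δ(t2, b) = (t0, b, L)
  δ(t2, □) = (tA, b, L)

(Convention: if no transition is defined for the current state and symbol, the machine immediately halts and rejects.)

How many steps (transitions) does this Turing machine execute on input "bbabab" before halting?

Execution trace:
Initial: [t0]bbabab
Step 1: δ(t0, b) = (t1, a, L) → [t1]□ababab
Step 2: δ(t1, □) = (t0, □, R) → □[t0]ababab
Step 3: δ(t0, a) = (t1, □, R) → □□[t1]babab
Step 4: δ(t1, b) = (t2, a, L) → □[t2]□aabab
Step 5: δ(t2, □) = (tA, b, L) → [tA]□baabab

The machine reaches the accept state tA and halts.

The machine executed 5 steps before halting.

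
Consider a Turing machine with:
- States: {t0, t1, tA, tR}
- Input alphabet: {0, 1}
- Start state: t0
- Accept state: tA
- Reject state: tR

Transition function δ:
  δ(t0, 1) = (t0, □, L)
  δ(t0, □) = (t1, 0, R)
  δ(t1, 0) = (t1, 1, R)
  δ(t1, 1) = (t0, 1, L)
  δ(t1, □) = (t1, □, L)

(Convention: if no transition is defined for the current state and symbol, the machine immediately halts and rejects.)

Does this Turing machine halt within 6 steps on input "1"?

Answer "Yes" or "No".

Execution trace:
Initial: [t0]1
Step 1: δ(t0, 1) = (t0, □, L) → [t0]□□
Step 2: δ(t0, □) = (t1, 0, R) → 0[t1]□
Step 3: δ(t1, □) = (t1, □, L) → [t1]0□
Step 4: δ(t1, 0) = (t1, 1, R) → 1[t1]□
Step 5: δ(t1, □) = (t1, □, L) → [t1]1□
Step 6: δ(t1, 1) = (t0, 1, L) → [t0]□1□

The machine has not reached a halting state after 6 steps.
The machine did not halt within the 6-step bound.

Answer: No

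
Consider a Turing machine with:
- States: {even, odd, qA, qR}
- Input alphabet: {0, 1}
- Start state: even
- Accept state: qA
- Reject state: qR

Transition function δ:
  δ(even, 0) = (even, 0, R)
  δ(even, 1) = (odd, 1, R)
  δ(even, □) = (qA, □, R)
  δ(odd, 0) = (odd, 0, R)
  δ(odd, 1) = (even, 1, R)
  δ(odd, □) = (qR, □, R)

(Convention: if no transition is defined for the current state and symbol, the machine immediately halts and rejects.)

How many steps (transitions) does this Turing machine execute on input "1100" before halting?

Execution trace:
Initial: [even]1100
Step 1: δ(even, 1) = (odd, 1, R) → 1[odd]100
Step 2: δ(odd, 1) = (even, 1, R) → 11[even]00
Step 3: δ(even, 0) = (even, 0, R) → 110[even]0
Step 4: δ(even, 0) = (even, 0, R) → 1100[even]□
Step 5: δ(even, □) = (qA, □, R) → 1100□[qA]□

The machine reaches the accept state qA and halts.

The machine executed 5 steps before halting.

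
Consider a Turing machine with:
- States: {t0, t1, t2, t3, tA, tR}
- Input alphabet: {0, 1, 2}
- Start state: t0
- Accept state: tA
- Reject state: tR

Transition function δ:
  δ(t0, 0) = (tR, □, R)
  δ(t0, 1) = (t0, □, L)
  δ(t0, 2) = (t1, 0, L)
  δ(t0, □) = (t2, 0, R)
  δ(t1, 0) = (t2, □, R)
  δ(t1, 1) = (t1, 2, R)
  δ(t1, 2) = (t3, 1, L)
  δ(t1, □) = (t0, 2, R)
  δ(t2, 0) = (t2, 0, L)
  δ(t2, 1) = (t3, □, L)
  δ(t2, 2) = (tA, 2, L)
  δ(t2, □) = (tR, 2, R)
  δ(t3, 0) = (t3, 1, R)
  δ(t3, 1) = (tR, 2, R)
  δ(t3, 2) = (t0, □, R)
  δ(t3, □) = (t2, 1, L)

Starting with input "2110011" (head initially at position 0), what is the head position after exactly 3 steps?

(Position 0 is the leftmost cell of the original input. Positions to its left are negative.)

Execution trace (head position shown):
Step 0: [t0]2110011  (head at position 0)
Step 1: move left → [t1]□0110011  (head at position -1)
Step 2: move right → 2[t0]0110011  (head at position 0)
Step 3: move right → 2□[tR]110011  (head at position 1)

After 3 steps, the head is at position 1.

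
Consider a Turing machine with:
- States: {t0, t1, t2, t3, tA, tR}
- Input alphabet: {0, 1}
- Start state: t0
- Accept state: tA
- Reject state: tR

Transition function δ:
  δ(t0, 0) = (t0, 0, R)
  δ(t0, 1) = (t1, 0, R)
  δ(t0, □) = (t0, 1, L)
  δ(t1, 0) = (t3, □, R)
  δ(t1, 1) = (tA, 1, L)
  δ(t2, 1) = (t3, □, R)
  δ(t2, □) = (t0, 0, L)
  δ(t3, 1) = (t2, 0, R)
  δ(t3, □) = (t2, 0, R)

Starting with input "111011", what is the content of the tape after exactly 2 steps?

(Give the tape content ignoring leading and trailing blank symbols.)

Execution trace:
Initial: [t0]111011
Step 1: δ(t0, 1) = (t1, 0, R) → 0[t1]11011
Step 2: δ(t1, 1) = (tA, 1, L) → [tA]011011

The machine reaches the accept state tA and halts.

After 2 steps, the tape (ignoring leading/trailing blanks) is: 011011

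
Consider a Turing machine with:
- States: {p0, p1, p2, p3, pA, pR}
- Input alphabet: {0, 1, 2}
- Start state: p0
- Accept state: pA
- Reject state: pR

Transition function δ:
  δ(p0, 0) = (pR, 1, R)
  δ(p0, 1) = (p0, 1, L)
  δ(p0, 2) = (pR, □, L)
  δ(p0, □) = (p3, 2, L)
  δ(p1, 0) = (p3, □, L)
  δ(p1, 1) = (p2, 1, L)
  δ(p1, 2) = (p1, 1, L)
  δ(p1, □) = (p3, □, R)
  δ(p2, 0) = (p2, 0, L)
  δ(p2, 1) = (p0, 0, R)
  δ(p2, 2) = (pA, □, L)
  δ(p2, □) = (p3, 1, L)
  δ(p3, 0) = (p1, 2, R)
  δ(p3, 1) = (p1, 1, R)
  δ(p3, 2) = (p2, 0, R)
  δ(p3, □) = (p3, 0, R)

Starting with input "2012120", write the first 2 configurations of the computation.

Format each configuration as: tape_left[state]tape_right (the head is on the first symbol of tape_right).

Transitions applied:
Step 1: δ(p0, 2) = (pR, □, L)

The first 2 configurations are:
[p0]2012120 ⊢ [pR]□□012120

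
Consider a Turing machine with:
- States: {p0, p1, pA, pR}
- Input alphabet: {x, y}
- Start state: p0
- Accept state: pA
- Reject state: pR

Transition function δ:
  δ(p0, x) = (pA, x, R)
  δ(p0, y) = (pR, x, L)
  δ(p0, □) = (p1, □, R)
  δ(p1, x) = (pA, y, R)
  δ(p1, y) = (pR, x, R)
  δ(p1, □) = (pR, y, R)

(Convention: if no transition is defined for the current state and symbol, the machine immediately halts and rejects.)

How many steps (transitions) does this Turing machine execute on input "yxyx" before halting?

Execution trace:
Initial: [p0]yxyx
Step 1: δ(p0, y) = (pR, x, L) → [pR]□xxyx

The machine reaches the reject state pR and halts.

The machine executed 1 step before halting.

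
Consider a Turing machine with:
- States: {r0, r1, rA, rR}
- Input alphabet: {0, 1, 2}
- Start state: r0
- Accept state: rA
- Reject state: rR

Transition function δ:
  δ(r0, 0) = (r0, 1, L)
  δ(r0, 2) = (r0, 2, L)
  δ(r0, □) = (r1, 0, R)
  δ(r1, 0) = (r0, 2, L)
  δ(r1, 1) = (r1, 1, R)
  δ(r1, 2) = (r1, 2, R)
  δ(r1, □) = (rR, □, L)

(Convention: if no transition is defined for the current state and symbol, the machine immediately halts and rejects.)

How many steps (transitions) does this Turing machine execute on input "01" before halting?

Execution trace:
Initial: [r0]01
Step 1: δ(r0, 0) = (r0, 1, L) → [r0]□11
Step 2: δ(r0, □) = (r1, 0, R) → 0[r1]11
Step 3: δ(r1, 1) = (r1, 1, R) → 01[r1]1
Step 4: δ(r1, 1) = (r1, 1, R) → 011[r1]□
Step 5: δ(r1, □) = (rR, □, L) → 01[rR]1□

The machine reaches the reject state rR and halts.

The machine executed 5 steps before halting.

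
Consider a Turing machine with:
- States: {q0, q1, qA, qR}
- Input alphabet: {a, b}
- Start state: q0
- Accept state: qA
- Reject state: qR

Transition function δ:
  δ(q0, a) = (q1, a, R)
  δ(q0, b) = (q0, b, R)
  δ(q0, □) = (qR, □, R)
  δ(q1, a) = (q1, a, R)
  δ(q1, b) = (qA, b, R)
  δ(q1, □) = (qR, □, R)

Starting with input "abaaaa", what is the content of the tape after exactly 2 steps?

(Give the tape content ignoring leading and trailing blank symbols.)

Execution trace:
Initial: [q0]abaaaa
Step 1: δ(q0, a) = (q1, a, R) → a[q1]baaaa
Step 2: δ(q1, b) = (qA, b, R) → ab[qA]aaaa

The machine reaches the accept state qA and halts.

After 2 steps, the tape (ignoring leading/trailing blanks) is: abaaaa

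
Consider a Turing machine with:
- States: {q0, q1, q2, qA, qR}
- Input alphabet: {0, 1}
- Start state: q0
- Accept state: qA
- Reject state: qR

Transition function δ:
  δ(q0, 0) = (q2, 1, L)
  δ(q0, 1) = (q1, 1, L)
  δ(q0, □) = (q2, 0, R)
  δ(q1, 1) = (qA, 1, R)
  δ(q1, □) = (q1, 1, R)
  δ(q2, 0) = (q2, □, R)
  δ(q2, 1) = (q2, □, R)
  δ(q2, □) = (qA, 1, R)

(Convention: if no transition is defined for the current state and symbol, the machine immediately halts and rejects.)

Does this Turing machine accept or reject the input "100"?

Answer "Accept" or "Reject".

Execution trace:
Initial: [q0]100
Step 1: δ(q0, 1) = (q1, 1, L) → [q1]□100
Step 2: δ(q1, □) = (q1, 1, R) → 1[q1]100
Step 3: δ(q1, 1) = (qA, 1, R) → 11[qA]00

The machine reaches the accept state qA and halts.

Answer: Accept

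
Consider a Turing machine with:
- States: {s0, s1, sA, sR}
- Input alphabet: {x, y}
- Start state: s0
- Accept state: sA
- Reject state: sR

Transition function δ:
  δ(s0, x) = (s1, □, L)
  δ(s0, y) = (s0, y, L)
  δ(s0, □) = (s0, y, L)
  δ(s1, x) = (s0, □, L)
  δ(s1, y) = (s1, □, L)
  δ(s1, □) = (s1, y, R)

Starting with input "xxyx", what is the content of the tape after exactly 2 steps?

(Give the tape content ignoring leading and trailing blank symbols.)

Execution trace:
Initial: [s0]xxyx
Step 1: δ(s0, x) = (s1, □, L) → [s1]□□xyx
Step 2: δ(s1, □) = (s1, y, R) → y[s1]□xyx

After 2 steps, the tape (ignoring leading/trailing blanks) is: y□xyx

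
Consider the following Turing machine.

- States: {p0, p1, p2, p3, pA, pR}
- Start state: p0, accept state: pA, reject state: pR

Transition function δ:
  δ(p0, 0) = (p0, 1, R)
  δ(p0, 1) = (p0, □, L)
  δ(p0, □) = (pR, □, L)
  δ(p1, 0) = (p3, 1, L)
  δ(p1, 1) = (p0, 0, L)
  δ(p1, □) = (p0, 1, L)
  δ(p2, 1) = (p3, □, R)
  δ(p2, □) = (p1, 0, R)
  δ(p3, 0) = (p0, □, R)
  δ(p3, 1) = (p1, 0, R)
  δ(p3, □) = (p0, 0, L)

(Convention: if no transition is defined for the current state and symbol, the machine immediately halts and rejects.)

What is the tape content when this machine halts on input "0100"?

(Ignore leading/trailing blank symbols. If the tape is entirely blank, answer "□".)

Execution trace:
Initial: [p0]0100
Step 1: δ(p0, 0) = (p0, 1, R) → 1[p0]100
Step 2: δ(p0, 1) = (p0, □, L) → [p0]1□00
Step 3: δ(p0, 1) = (p0, □, L) → [p0]□□□00
Step 4: δ(p0, □) = (pR, □, L) → [pR]□□□□00

The machine reaches the reject state pR and halts.

Final tape (ignoring leading/trailing blanks): 00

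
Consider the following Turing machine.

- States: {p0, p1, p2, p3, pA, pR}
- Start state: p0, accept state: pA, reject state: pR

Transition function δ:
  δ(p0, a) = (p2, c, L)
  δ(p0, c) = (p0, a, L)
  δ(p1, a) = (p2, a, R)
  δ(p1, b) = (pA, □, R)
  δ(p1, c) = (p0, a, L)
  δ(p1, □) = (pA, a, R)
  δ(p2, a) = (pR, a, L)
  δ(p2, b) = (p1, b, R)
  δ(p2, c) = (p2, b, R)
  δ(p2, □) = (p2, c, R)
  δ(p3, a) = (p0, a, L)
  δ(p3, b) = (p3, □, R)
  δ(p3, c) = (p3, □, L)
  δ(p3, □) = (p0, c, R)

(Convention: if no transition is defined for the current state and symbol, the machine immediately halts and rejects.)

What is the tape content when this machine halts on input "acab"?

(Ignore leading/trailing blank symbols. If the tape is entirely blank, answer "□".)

Execution trace:
Initial: [p0]acab
Step 1: δ(p0, a) = (p2, c, L) → [p2]□ccab
Step 2: δ(p2, □) = (p2, c, R) → c[p2]ccab
Step 3: δ(p2, c) = (p2, b, R) → cb[p2]cab
Step 4: δ(p2, c) = (p2, b, R) → cbb[p2]ab
Step 5: δ(p2, a) = (pR, a, L) → cb[pR]bab

The machine reaches the reject state pR and halts.

Final tape (ignoring leading/trailing blanks): cbbab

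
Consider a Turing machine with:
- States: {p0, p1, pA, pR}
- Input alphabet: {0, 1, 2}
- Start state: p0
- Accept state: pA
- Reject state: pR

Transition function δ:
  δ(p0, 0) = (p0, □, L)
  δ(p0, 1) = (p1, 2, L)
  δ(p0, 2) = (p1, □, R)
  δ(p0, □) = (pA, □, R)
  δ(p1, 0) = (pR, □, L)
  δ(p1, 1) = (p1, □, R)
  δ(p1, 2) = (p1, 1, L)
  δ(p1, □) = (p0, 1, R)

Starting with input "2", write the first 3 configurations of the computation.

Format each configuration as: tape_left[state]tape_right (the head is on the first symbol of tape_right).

Transitions applied:
Step 1: δ(p0, 2) = (p1, □, R)
Step 2: δ(p1, □) = (p0, 1, R)

The first 3 configurations are:
[p0]2 ⊢ □[p1]□ ⊢ □1[p0]□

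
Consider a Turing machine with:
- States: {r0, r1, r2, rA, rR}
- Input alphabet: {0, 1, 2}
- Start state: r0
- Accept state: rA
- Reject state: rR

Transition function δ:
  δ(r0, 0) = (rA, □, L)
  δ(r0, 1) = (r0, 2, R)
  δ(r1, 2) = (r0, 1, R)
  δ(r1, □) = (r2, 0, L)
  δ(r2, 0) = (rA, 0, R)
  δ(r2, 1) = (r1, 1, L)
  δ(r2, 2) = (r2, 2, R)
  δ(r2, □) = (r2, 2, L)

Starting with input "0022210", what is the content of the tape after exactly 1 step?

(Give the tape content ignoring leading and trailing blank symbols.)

Execution trace:
Initial: [r0]0022210
Step 1: δ(r0, 0) = (rA, □, L) → [rA]□□022210

The machine reaches the accept state rA and halts.

After 1 step, the tape (ignoring leading/trailing blanks) is: 022210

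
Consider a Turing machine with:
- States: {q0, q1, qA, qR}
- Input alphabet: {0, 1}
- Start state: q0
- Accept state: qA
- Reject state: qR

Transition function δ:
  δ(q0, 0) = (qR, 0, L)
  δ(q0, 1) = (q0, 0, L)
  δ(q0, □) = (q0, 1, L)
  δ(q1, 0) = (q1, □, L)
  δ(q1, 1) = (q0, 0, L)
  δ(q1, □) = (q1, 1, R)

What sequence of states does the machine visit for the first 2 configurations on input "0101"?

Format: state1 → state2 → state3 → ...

Execution trace:
Initial: [q0]0101
Step 1: δ(q0, 0) = (qR, 0, L) → [qR]□0101

The machine reaches the reject state qR and halts.

State sequence: q0 → qR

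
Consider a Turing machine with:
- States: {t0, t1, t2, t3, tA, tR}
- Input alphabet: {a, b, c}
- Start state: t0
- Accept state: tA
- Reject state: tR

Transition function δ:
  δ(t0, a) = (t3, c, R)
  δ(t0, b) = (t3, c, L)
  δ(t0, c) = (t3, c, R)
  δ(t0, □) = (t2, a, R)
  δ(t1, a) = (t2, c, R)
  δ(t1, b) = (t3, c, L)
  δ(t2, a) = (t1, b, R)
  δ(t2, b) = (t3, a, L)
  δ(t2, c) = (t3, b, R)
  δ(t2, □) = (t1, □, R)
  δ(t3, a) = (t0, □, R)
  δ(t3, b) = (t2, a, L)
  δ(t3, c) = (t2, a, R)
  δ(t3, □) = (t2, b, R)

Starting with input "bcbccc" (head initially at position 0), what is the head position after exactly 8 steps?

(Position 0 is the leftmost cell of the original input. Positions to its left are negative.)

Execution trace (head position shown):
Step 0: [t0]bcbccc  (head at position 0)
Step 1: move left → [t3]□ccbccc  (head at position -1)
Step 2: move right → b[t2]ccbccc  (head at position 0)
Step 3: move right → bb[t3]cbccc  (head at position 1)
Step 4: move right → bba[t2]bccc  (head at position 2)
Step 5: move left → bb[t3]aaccc  (head at position 1)
Step 6: move right → bb□[t0]accc  (head at position 2)
Step 7: move right → bb□c[t3]ccc  (head at position 3)
Step 8: move right → bb□ca[t2]cc  (head at position 4)

After 8 steps, the head is at position 4.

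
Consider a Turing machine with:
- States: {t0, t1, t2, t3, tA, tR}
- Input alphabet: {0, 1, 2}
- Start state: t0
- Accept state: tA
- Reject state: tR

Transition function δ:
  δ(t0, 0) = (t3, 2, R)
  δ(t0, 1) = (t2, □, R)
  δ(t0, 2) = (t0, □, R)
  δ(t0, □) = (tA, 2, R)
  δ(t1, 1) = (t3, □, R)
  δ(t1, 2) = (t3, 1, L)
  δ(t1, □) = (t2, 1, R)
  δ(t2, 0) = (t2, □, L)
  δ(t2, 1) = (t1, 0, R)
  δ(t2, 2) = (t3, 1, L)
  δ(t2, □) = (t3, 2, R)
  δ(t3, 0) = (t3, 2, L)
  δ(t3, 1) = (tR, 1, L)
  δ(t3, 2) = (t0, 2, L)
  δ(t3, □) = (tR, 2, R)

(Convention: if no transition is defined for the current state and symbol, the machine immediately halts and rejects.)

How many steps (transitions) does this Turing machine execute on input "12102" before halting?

Execution trace:
Initial: [t0]12102
Step 1: δ(t0, 1) = (t2, □, R) → □[t2]2102
Step 2: δ(t2, 2) = (t3, 1, L) → [t3]□1102
Step 3: δ(t3, □) = (tR, 2, R) → 2[tR]1102

The machine reaches the reject state tR and halts.

The machine executed 3 steps before halting.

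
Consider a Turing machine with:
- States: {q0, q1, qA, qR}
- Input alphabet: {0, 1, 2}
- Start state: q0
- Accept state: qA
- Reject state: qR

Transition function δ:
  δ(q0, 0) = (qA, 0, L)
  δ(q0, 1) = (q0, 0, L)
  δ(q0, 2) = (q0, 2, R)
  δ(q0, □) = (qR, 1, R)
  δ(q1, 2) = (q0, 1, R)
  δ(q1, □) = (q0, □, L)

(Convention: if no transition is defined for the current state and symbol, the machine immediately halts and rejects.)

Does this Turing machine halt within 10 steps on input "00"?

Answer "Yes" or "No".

Execution trace:
Initial: [q0]00
Step 1: δ(q0, 0) = (qA, 0, L) → [qA]□00

The machine reaches the accept state qA and halts.
The machine halted after 1 step (within the 10-step bound).

Answer: Yes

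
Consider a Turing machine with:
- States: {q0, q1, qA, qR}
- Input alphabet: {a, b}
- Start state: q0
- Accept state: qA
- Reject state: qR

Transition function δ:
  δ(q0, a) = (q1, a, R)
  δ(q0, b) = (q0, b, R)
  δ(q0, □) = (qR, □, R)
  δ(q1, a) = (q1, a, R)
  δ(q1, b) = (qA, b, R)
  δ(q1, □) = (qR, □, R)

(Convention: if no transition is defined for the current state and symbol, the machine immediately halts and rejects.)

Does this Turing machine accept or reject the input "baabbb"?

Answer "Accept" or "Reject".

Execution trace:
Initial: [q0]baabbb
Step 1: δ(q0, b) = (q0, b, R) → b[q0]aabbb
Step 2: δ(q0, a) = (q1, a, R) → ba[q1]abbb
Step 3: δ(q1, a) = (q1, a, R) → baa[q1]bbb
Step 4: δ(q1, b) = (qA, b, R) → baab[qA]bb

The machine reaches the accept state qA and halts.

Answer: Accept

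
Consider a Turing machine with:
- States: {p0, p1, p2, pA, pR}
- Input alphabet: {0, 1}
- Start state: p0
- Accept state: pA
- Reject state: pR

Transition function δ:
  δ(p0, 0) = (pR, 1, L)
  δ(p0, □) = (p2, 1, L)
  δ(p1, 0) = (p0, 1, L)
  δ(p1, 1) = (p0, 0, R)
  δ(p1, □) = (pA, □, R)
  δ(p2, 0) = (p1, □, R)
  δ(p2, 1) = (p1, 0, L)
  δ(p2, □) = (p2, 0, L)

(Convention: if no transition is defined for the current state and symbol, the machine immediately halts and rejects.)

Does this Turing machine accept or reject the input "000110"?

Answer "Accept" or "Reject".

Execution trace:
Initial: [p0]000110
Step 1: δ(p0, 0) = (pR, 1, L) → [pR]□100110

The machine reaches the reject state pR and halts.

Answer: Reject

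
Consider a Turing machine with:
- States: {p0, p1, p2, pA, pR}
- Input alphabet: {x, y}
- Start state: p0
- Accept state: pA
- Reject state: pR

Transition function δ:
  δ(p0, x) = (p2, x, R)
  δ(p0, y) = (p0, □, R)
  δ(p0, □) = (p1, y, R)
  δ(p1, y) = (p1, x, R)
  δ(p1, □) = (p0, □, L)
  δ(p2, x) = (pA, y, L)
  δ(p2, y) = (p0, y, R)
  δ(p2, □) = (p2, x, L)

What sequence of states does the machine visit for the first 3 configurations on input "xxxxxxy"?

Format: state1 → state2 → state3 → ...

Execution trace:
Initial: [p0]xxxxxxy
Step 1: δ(p0, x) = (p2, x, R) → x[p2]xxxxxy
Step 2: δ(p2, x) = (pA, y, L) → [pA]xyxxxxy

The machine reaches the accept state pA and halts.

State sequence: p0 → p2 → pA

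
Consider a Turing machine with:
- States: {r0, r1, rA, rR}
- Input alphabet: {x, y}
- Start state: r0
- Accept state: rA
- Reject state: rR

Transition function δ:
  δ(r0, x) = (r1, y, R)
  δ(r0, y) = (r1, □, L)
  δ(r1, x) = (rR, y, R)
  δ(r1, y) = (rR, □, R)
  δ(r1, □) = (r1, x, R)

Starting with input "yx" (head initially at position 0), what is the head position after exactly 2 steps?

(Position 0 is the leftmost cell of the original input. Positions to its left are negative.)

Execution trace (head position shown):
Step 0: [r0]yx  (head at position 0)
Step 1: move left → [r1]□□x  (head at position -1)
Step 2: move right → x[r1]□x  (head at position 0)

After 2 steps, the head is at position 0.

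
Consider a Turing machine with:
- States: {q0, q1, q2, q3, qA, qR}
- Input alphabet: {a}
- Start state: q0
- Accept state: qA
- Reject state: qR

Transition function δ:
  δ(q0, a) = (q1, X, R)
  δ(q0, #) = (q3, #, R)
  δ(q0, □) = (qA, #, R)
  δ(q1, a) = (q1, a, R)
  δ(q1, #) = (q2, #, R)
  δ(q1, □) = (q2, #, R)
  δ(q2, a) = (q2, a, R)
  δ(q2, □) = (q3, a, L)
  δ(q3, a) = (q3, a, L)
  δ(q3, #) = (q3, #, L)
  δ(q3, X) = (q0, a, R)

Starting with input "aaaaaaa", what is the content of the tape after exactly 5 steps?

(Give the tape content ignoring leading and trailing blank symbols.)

Execution trace:
Initial: [q0]aaaaaaa
Step 1: δ(q0, a) = (q1, X, R) → X[q1]aaaaaa
Step 2: δ(q1, a) = (q1, a, R) → Xa[q1]aaaaa
Step 3: δ(q1, a) = (q1, a, R) → Xaa[q1]aaaa
Step 4: δ(q1, a) = (q1, a, R) → Xaaa[q1]aaa
Step 5: δ(q1, a) = (q1, a, R) → Xaaaa[q1]aa

After 5 steps, the tape (ignoring leading/trailing blanks) is: Xaaaaaa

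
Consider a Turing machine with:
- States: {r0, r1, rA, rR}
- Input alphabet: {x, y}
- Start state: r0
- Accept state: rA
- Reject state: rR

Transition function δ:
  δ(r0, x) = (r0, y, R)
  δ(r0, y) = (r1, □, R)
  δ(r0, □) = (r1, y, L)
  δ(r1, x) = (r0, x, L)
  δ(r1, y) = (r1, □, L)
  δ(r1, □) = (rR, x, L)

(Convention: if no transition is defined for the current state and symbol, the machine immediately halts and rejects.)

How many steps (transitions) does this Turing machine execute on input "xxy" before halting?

Execution trace:
Initial: [r0]xxy
Step 1: δ(r0, x) = (r0, y, R) → y[r0]xy
Step 2: δ(r0, x) = (r0, y, R) → yy[r0]y
Step 3: δ(r0, y) = (r1, □, R) → yy□[r1]□
Step 4: δ(r1, □) = (rR, x, L) → yy[rR]□x

The machine reaches the reject state rR and halts.

The machine executed 4 steps before halting.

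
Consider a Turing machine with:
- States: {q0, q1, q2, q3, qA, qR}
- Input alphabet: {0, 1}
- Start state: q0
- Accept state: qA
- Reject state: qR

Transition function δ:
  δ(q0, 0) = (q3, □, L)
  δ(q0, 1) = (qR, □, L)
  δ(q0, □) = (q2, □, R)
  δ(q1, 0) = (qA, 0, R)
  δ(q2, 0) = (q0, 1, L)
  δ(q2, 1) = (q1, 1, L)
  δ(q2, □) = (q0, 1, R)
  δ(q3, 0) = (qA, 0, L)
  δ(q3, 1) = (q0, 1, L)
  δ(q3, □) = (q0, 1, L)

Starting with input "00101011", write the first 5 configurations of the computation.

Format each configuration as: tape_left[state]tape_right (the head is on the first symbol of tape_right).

Transitions applied:
Step 1: δ(q0, 0) = (q3, □, L)
Step 2: δ(q3, □) = (q0, 1, L)
Step 3: δ(q0, □) = (q2, □, R)
Step 4: δ(q2, 1) = (q1, 1, L)

The first 5 configurations are:
[q0]00101011 ⊢ [q3]□□0101011 ⊢ [q0]□1□0101011 ⊢ □[q2]1□0101011 ⊢ [q1]□1□0101011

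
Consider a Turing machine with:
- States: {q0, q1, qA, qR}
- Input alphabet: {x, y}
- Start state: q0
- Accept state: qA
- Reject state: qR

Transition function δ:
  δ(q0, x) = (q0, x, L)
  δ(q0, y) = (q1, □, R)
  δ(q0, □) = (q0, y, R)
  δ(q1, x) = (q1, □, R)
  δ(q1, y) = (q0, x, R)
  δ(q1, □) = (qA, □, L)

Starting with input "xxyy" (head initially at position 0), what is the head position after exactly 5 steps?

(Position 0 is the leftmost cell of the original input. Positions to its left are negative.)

Execution trace (head position shown):
Step 0: [q0]xxyy  (head at position 0)
Step 1: move left → [q0]□xxyy  (head at position -1)
Step 2: move right → y[q0]xxyy  (head at position 0)
Step 3: move left → [q0]yxxyy  (head at position -1)
Step 4: move right → □[q1]xxyy  (head at position 0)
Step 5: move right → □□[q1]xyy  (head at position 1)

After 5 steps, the head is at position 1.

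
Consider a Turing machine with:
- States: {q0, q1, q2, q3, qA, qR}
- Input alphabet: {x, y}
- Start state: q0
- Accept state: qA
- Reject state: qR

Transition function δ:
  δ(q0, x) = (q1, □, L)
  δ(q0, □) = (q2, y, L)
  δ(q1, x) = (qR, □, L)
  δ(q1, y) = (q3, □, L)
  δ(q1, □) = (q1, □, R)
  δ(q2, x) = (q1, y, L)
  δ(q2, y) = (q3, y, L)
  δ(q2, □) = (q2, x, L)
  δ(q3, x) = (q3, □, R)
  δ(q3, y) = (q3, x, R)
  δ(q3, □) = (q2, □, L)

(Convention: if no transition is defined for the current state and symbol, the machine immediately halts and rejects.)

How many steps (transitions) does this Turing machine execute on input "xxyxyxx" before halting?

Execution trace:
Initial: [q0]xxyxyxx
Step 1: δ(q0, x) = (q1, □, L) → [q1]□□xyxyxx
Step 2: δ(q1, □) = (q1, □, R) → □[q1]□xyxyxx
Step 3: δ(q1, □) = (q1, □, R) → □□[q1]xyxyxx
Step 4: δ(q1, x) = (qR, □, L) → □[qR]□□yxyxx

The machine reaches the reject state qR and halts.

The machine executed 4 steps before halting.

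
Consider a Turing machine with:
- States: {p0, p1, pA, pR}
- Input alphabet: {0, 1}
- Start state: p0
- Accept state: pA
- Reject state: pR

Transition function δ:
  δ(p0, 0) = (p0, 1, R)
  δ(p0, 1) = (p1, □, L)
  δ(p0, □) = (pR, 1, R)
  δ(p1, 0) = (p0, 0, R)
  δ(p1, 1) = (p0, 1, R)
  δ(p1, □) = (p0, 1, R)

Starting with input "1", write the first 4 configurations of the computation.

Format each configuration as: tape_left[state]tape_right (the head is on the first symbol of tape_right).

Transitions applied:
Step 1: δ(p0, 1) = (p1, □, L)
Step 2: δ(p1, □) = (p0, 1, R)
Step 3: δ(p0, □) = (pR, 1, R)

The first 4 configurations are:
[p0]1 ⊢ [p1]□□ ⊢ 1[p0]□ ⊢ 11[pR]□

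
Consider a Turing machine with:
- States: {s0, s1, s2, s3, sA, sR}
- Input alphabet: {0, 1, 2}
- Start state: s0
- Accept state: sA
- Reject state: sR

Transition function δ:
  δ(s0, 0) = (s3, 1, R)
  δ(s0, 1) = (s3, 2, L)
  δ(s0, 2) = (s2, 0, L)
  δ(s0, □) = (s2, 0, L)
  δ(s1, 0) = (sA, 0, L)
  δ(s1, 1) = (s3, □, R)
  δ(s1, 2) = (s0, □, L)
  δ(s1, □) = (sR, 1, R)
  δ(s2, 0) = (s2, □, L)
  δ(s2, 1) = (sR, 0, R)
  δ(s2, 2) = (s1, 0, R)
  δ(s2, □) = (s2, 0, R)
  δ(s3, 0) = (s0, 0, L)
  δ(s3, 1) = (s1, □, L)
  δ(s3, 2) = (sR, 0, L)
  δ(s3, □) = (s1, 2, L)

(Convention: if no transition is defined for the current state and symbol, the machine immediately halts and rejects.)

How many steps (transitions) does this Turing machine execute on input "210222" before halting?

Execution trace:
Initial: [s0]210222
Step 1: δ(s0, 2) = (s2, 0, L) → [s2]□010222
Step 2: δ(s2, □) = (s2, 0, R) → 0[s2]010222
Step 3: δ(s2, 0) = (s2, □, L) → [s2]0□10222
Step 4: δ(s2, 0) = (s2, □, L) → [s2]□□□10222
Step 5: δ(s2, □) = (s2, 0, R) → 0[s2]□□10222
Step 6: δ(s2, □) = (s2, 0, R) → 00[s2]□10222
Step 7: δ(s2, □) = (s2, 0, R) → 000[s2]10222
Step 8: δ(s2, 1) = (sR, 0, R) → 0000[sR]0222

The machine reaches the reject state sR and halts.

The machine executed 8 steps before halting.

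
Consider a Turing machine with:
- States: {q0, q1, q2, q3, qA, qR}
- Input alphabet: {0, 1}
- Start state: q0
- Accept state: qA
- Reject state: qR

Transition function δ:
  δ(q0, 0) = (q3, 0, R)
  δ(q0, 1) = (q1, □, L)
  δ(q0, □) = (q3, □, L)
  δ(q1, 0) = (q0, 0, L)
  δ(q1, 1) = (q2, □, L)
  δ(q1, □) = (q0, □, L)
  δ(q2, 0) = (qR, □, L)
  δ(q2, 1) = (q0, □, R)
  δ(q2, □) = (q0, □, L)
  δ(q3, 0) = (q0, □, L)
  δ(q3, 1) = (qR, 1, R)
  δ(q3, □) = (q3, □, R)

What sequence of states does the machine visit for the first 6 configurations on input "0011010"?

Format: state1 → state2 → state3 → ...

Execution trace:
Initial: [q0]0011010
Step 1: δ(q0, 0) = (q3, 0, R) → 0[q3]011010
Step 2: δ(q3, 0) = (q0, □, L) → [q0]0□11010
Step 3: δ(q0, 0) = (q3, 0, R) → 0[q3]□11010
Step 4: δ(q3, □) = (q3, □, R) → 0□[q3]11010
Step 5: δ(q3, 1) = (qR, 1, R) → 0□1[qR]1010

The machine reaches the reject state qR and halts.

State sequence: q0 → q3 → q0 → q3 → q3 → qR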